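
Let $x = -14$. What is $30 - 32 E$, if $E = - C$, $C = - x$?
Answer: $478$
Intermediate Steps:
$C = 14$ ($C = \left(-1\right) \left(-14\right) = 14$)
$E = -14$ ($E = \left(-1\right) 14 = -14$)
$30 - 32 E = 30 - -448 = 30 + 448 = 478$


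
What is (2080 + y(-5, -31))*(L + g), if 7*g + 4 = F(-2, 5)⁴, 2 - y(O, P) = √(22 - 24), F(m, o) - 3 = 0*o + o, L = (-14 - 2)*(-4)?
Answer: 9452280/7 - 4540*I*√2/7 ≈ 1.3503e+6 - 917.22*I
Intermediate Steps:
L = 64 (L = -16*(-4) = 64)
F(m, o) = 3 + o (F(m, o) = 3 + (0*o + o) = 3 + (0 + o) = 3 + o)
y(O, P) = 2 - I*√2 (y(O, P) = 2 - √(22 - 24) = 2 - √(-2) = 2 - I*√2)
g = 4092/7 (g = -4/7 + (3 + 5)⁴/7 = -4/7 + (⅐)*8⁴ = -4/7 + (⅐)*4096 = -4/7 + 4096/7 = 4092/7 ≈ 584.57)
(2080 + y(-5, -31))*(L + g) = (2080 + (2 - I*√2))*(64 + 4092/7) = (2082 - I*√2)*(4540/7) = 9452280/7 - 4540*I*√2/7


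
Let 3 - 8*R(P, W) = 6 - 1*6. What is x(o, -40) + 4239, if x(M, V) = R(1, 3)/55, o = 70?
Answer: 1865163/440 ≈ 4239.0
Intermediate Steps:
R(P, W) = 3/8 (R(P, W) = 3/8 - (6 - 1*6)/8 = 3/8 - (6 - 6)/8 = 3/8 - ⅛*0 = 3/8 + 0 = 3/8)
x(M, V) = 3/440 (x(M, V) = (3/8)/55 = (3/8)*(1/55) = 3/440)
x(o, -40) + 4239 = 3/440 + 4239 = 1865163/440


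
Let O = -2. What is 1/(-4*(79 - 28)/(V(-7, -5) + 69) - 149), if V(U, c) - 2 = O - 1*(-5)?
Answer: -37/5615 ≈ -0.0065895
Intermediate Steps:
V(U, c) = 5 (V(U, c) = 2 + (-2 - 1*(-5)) = 2 + (-2 + 5) = 2 + 3 = 5)
1/(-4*(79 - 28)/(V(-7, -5) + 69) - 149) = 1/(-4*(79 - 28)/(5 + 69) - 149) = 1/(-204/74 - 149) = 1/(-4*51/74 - 149) = 1/(-102/37 - 149) = 1/(-5615/37) = -37/5615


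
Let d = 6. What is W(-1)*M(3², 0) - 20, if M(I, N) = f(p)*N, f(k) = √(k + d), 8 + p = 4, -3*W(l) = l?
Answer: -20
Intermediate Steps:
W(l) = -l/3
p = -4 (p = -8 + 4 = -4)
f(k) = √(6 + k) (f(k) = √(k + 6) = √(6 + k))
M(I, N) = N*√2 (M(I, N) = √(6 - 4)*N = √2*N = N*√2)
W(-1)*M(3², 0) - 20 = (-⅓*(-1))*(0*√2) - 20 = (⅓)*0 - 20 = 0 - 20 = -20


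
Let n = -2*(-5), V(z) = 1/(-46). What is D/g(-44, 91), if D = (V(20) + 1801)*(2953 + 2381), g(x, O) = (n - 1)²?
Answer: 8183245/69 ≈ 1.1860e+5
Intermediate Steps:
V(z) = -1/46
n = 10
g(x, O) = 81 (g(x, O) = (10 - 1)² = 9² = 81)
D = 220947615/23 (D = (-1/46 + 1801)*(2953 + 2381) = (82845/46)*5334 = 220947615/23 ≈ 9.6064e+6)
D/g(-44, 91) = (220947615/23)/81 = (220947615/23)*(1/81) = 8183245/69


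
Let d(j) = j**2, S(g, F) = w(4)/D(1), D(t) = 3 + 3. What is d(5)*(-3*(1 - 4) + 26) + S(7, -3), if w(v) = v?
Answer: 2627/3 ≈ 875.67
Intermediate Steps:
D(t) = 6
S(g, F) = 2/3 (S(g, F) = 4/6 = 4*(1/6) = 2/3)
d(5)*(-3*(1 - 4) + 26) + S(7, -3) = 5**2*(-3*(1 - 4) + 26) + 2/3 = 25*(-3*(-3) + 26) + 2/3 = 25*(9 + 26) + 2/3 = 25*35 + 2/3 = 875 + 2/3 = 2627/3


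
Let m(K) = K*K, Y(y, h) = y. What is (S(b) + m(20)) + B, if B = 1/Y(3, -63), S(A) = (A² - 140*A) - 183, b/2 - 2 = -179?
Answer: 525280/3 ≈ 1.7509e+5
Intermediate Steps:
b = -354 (b = 4 + 2*(-179) = 4 - 358 = -354)
S(A) = -183 + A² - 140*A
B = ⅓ (B = 1/3 = ⅓ ≈ 0.33333)
m(K) = K²
(S(b) + m(20)) + B = ((-183 + (-354)² - 140*(-354)) + 20²) + ⅓ = ((-183 + 125316 + 49560) + 400) + ⅓ = (174693 + 400) + ⅓ = 175093 + ⅓ = 525280/3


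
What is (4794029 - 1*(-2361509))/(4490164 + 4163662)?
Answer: 3577769/4326913 ≈ 0.82686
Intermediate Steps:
(4794029 - 1*(-2361509))/(4490164 + 4163662) = (4794029 + 2361509)/8653826 = 7155538*(1/8653826) = 3577769/4326913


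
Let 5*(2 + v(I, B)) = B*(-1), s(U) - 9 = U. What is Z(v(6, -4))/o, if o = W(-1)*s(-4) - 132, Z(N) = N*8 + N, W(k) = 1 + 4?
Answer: 54/535 ≈ 0.10093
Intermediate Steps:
s(U) = 9 + U
v(I, B) = -2 - B/5 (v(I, B) = -2 + (B*(-1))/5 = -2 + (-B)/5 = -2 - B/5)
W(k) = 5
Z(N) = 9*N (Z(N) = 8*N + N = 9*N)
o = -107 (o = 5*(9 - 4) - 132 = 5*5 - 132 = 25 - 132 = -107)
Z(v(6, -4))/o = (9*(-2 - 1/5*(-4)))/(-107) = (9*(-2 + 4/5))*(-1/107) = (9*(-6/5))*(-1/107) = -54/5*(-1/107) = 54/535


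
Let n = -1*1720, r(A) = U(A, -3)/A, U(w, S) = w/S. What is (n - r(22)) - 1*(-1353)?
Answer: -1100/3 ≈ -366.67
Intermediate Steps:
r(A) = -1/3 (r(A) = (A/(-3))/A = (A*(-1/3))/A = (-A/3)/A = -1/3)
n = -1720
(n - r(22)) - 1*(-1353) = (-1720 - 1*(-1/3)) - 1*(-1353) = (-1720 + 1/3) + 1353 = -5159/3 + 1353 = -1100/3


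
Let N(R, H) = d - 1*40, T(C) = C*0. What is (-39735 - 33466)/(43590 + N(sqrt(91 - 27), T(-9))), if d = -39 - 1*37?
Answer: -73201/43474 ≈ -1.6838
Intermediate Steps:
d = -76 (d = -39 - 37 = -76)
T(C) = 0
N(R, H) = -116 (N(R, H) = -76 - 1*40 = -76 - 40 = -116)
(-39735 - 33466)/(43590 + N(sqrt(91 - 27), T(-9))) = (-39735 - 33466)/(43590 - 116) = -73201/43474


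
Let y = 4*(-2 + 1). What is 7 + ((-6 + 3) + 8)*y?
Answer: -13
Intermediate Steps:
y = -4 (y = 4*(-1) = -4)
7 + ((-6 + 3) + 8)*y = 7 + ((-6 + 3) + 8)*(-4) = 7 + (-3 + 8)*(-4) = 7 + 5*(-4) = 7 - 20 = -13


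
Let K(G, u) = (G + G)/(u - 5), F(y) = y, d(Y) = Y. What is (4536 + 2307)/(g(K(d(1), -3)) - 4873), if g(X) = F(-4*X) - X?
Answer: -27372/19487 ≈ -1.4046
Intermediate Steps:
K(G, u) = 2*G/(-5 + u) (K(G, u) = (2*G)/(-5 + u) = 2*G/(-5 + u))
g(X) = -5*X (g(X) = -4*X - X = -5*X)
(4536 + 2307)/(g(K(d(1), -3)) - 4873) = (4536 + 2307)/(-10/(-5 - 3) - 4873) = 6843/(-10/(-8) - 4873) = 6843/(-10*(-1)/8 - 4873) = 6843/(-5*(-1/4) - 4873) = 6843/(5/4 - 4873) = 6843/(-19487/4) = 6843*(-4/19487) = -27372/19487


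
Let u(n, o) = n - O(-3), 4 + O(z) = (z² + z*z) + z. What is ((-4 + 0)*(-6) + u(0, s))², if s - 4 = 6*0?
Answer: 169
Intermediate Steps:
s = 4 (s = 4 + 6*0 = 4 + 0 = 4)
O(z) = -4 + z + 2*z² (O(z) = -4 + ((z² + z*z) + z) = -4 + ((z² + z²) + z) = -4 + (2*z² + z) = -4 + (z + 2*z²) = -4 + z + 2*z²)
u(n, o) = -11 + n (u(n, o) = n - (-4 - 3 + 2*(-3)²) = n - (-4 - 3 + 2*9) = n - (-4 - 3 + 18) = n - 1*11 = n - 11 = -11 + n)
((-4 + 0)*(-6) + u(0, s))² = ((-4 + 0)*(-6) + (-11 + 0))² = (-4*(-6) - 11)² = (24 - 11)² = 13² = 169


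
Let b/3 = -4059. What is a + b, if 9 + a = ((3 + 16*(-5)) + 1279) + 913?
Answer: -10071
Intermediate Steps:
b = -12177 (b = 3*(-4059) = -12177)
a = 2106 (a = -9 + (((3 + 16*(-5)) + 1279) + 913) = -9 + (((3 - 80) + 1279) + 913) = -9 + ((-77 + 1279) + 913) = -9 + (1202 + 913) = -9 + 2115 = 2106)
a + b = 2106 - 12177 = -10071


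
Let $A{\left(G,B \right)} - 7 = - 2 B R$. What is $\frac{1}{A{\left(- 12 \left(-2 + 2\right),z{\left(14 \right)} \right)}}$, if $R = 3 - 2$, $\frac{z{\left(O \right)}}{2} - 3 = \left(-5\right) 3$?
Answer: $\frac{1}{55} \approx 0.018182$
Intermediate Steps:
$z{\left(O \right)} = -24$ ($z{\left(O \right)} = 6 + 2 \left(\left(-5\right) 3\right) = 6 + 2 \left(-15\right) = 6 - 30 = -24$)
$R = 1$ ($R = 3 - 2 = 1$)
$A{\left(G,B \right)} = 7 - 2 B$ ($A{\left(G,B \right)} = 7 + - 2 B 1 = 7 - 2 B$)
$\frac{1}{A{\left(- 12 \left(-2 + 2\right),z{\left(14 \right)} \right)}} = \frac{1}{7 - -48} = \frac{1}{7 + 48} = \frac{1}{55}$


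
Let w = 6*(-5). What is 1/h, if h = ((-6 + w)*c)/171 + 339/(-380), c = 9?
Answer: -380/1059 ≈ -0.35883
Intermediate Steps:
w = -30
h = -1059/380 (h = ((-6 - 30)*9)/171 + 339/(-380) = -36*9*(1/171) + 339*(-1/380) = -324*1/171 - 339/380 = -36/19 - 339/380 = -1059/380 ≈ -2.7868)
1/h = 1/(-1059/380) = -380/1059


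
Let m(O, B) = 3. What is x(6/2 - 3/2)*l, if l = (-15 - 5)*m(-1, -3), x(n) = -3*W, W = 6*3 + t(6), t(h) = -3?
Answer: 2700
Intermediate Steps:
W = 15 (W = 6*3 - 3 = 18 - 3 = 15)
x(n) = -45 (x(n) = -3*15 = -45)
l = -60 (l = (-15 - 5)*3 = -20*3 = -60)
x(6/2 - 3/2)*l = -45*(-60) = 2700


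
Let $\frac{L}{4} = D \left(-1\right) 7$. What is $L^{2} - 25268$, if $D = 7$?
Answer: $13148$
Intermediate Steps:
$L = -196$ ($L = 4 \cdot 7 \left(-1\right) 7 = 4 \left(\left(-7\right) 7\right) = 4 \left(-49\right) = -196$)
$L^{2} - 25268 = \left(-196\right)^{2} - 25268 = 38416 - 25268 = 13148$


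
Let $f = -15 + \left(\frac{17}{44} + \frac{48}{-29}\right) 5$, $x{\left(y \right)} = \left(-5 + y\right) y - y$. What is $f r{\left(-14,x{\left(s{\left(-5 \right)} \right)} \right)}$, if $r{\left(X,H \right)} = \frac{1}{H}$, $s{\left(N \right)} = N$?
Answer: $- \frac{5447}{14036} \approx -0.38807$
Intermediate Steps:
$x{\left(y \right)} = - y + y \left(-5 + y\right)$ ($x{\left(y \right)} = y \left(-5 + y\right) - y = - y + y \left(-5 + y\right)$)
$f = - \frac{27235}{1276}$ ($f = -15 + \left(17 \cdot \frac{1}{44} + 48 \left(- \frac{1}{29}\right)\right) 5 = -15 + \left(\frac{17}{44} - \frac{48}{29}\right) 5 = -15 - \frac{8095}{1276} = - \frac{27235}{1276} \approx -21.344$)
$f r{\left(-14,x{\left(s{\left(-5 \right)} \right)} \right)} = - \frac{27235}{1276 \left(- 5 \left(-6 - 5\right)\right)} = - \frac{27235}{1276 \left(\left(-5\right) \left(-11\right)\right)} = - \frac{27235}{1276 \cdot 55} = \left(- \frac{27235}{1276}\right) \frac{1}{55} = - \frac{5447}{14036}$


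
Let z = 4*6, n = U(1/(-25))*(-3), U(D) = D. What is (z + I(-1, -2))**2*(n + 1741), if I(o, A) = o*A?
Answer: 29424928/25 ≈ 1.1770e+6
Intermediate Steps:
n = 3/25 (n = -3/(-25) = -1/25*(-3) = 3/25 ≈ 0.12000)
I(o, A) = A*o
z = 24
(z + I(-1, -2))**2*(n + 1741) = (24 - 2*(-1))**2*(3/25 + 1741) = (24 + 2)**2*(43528/25) = 26**2*(43528/25) = 676*(43528/25) = 29424928/25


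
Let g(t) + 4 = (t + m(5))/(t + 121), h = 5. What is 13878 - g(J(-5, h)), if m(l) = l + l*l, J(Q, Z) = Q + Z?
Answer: 1679692/121 ≈ 13882.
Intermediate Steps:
m(l) = l + l²
g(t) = -4 + (30 + t)/(121 + t) (g(t) = -4 + (t + 5*(1 + 5))/(t + 121) = -4 + (t + 5*6)/(121 + t) = -4 + (t + 30)/(121 + t) = -4 + (30 + t)/(121 + t))
13878 - g(J(-5, h)) = 13878 - (-454 - 3*(-5 + 5))/(121 + (-5 + 5)) = 13878 - (-454 - 3*0)/(121 + 0) = 13878 - (-454 + 0)/121 = 13878 - (-454)/121 = 13878 - 1*(-454/121) = 13878 + 454/121 = 1679692/121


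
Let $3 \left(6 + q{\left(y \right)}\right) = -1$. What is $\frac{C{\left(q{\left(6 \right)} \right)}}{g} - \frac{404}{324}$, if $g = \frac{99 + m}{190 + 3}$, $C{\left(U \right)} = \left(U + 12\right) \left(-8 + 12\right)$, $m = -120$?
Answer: $- \frac{118823}{567} \approx -209.56$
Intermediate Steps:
$q{\left(y \right)} = - \frac{19}{3}$ ($q{\left(y \right)} = -6 + \frac{1}{3} \left(-1\right) = -6 - \frac{1}{3} = - \frac{19}{3}$)
$C{\left(U \right)} = 48 + 4 U$ ($C{\left(U \right)} = \left(12 + U\right) 4 = 48 + 4 U$)
$g = - \frac{21}{193}$ ($g = \frac{99 - 120}{190 + 3} = - \frac{21}{193} \approx -0.10881$)
$\frac{C{\left(q{\left(6 \right)} \right)}}{g} - \frac{404}{324} = \frac{48 + 4 \left(- \frac{19}{3}\right)}{- \frac{21}{193}} - \frac{404}{324} = \left(48 - \frac{76}{3}\right) \left(- \frac{193}{21}\right) - 404 \cdot \frac{1}{324} = \frac{68}{3} \left(- \frac{193}{21}\right) - \frac{101}{81} = - \frac{13124}{63} - \frac{101}{81} = - \frac{118823}{567}$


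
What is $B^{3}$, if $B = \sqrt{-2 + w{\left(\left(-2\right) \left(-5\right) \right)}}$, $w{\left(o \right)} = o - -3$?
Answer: $11 \sqrt{11} \approx 36.483$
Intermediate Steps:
$w{\left(o \right)} = 3 + o$ ($w{\left(o \right)} = o + 3 = 3 + o$)
$B = \sqrt{11}$ ($B = \sqrt{-2 + \left(3 - -10\right)} = \sqrt{-2 + \left(3 + 10\right)} = \sqrt{-2 + 13} = \sqrt{11} \approx 3.3166$)
$B^{3} = \left(\sqrt{11}\right)^{3} = 11 \sqrt{11}$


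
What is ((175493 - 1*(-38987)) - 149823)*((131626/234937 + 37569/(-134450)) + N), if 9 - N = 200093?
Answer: -408638730962980437821/31587279650 ≈ -1.2937e+10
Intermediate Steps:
N = -200084 (N = 9 - 1*200093 = 9 - 200093 = -200084)
((175493 - 1*(-38987)) - 149823)*((131626/234937 + 37569/(-134450)) + N) = ((175493 - 1*(-38987)) - 149823)*((131626/234937 + 37569/(-134450)) - 200084) = ((175493 + 38987) - 149823)*((131626*(1/234937) + 37569*(-1/134450)) - 200084) = (214480 - 149823)*((131626/234937 - 37569/134450) - 200084) = 64657*(8870767547/31587279650 - 200084) = 64657*(-6320100390723053/31587279650) = -408638730962980437821/31587279650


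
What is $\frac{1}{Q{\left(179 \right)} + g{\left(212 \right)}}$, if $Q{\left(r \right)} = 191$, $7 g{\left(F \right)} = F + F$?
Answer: $\frac{7}{1761} \approx 0.003975$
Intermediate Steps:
$g{\left(F \right)} = \frac{2 F}{7}$ ($g{\left(F \right)} = \frac{F + F}{7} = \frac{2 F}{7}$)
$\frac{1}{Q{\left(179 \right)} + g{\left(212 \right)}} = \frac{1}{191 + \frac{2}{7} \cdot 212} = \frac{1}{191 + \frac{424}{7}} = \frac{1}{\frac{1761}{7}} = \frac{7}{1761}$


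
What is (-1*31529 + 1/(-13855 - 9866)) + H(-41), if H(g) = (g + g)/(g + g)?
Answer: -747875689/23721 ≈ -31528.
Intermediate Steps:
H(g) = 1 (H(g) = (2*g)/((2*g)) = (2*g)*(1/(2*g)) = 1)
(-1*31529 + 1/(-13855 - 9866)) + H(-41) = (-1*31529 + 1/(-13855 - 9866)) + 1 = (-31529 + 1/(-23721)) + 1 = (-31529 - 1/23721) + 1 = -747899410/23721 + 1 = -747875689/23721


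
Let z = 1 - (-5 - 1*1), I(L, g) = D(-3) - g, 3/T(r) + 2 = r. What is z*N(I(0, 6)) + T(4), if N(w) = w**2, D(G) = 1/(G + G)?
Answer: 9637/36 ≈ 267.69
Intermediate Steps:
T(r) = 3/(-2 + r)
D(G) = 1/(2*G)
I(L, g) = -1/6 - g (I(L, g) = (1/2)/(-3) - g = (1/2)*(-1/3) - g = -1/6 - g)
z = 7 (z = 1 - (-5 - 1) = 1 - 1*(-6) = 1 + 6 = 7)
z*N(I(0, 6)) + T(4) = 7*(-1/6 - 1*6)**2 + 3/(-2 + 4) = 7*(-1/6 - 6)**2 + 3/2 = 7*(-37/6)**2 + 3*(1/2) = 7*(1369/36) + 3/2 = 9583/36 + 3/2 = 9637/36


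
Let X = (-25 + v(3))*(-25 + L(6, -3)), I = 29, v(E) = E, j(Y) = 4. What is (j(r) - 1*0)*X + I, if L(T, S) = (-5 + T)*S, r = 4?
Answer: 2493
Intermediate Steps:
L(T, S) = S*(-5 + T)
X = 616 (X = (-25 + 3)*(-25 - 3*(-5 + 6)) = -22*(-25 - 3*1) = -22*(-25 - 3) = -22*(-28) = 616)
(j(r) - 1*0)*X + I = (4 - 1*0)*616 + 29 = (4 + 0)*616 + 29 = 4*616 + 29 = 2464 + 29 = 2493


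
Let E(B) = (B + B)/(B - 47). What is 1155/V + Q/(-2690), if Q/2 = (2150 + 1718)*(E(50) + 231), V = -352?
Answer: -98578043/129120 ≈ -763.46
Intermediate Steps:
E(B) = 2*B/(-47 + B) (E(B) = (2*B)/(-47 + B) = 2*B/(-47 + B))
Q = 6134648/3 (Q = 2*((2150 + 1718)*(2*50/(-47 + 50) + 231)) = 2*(3868*(2*50/3 + 231)) = 2*(3868*(2*50*(⅓) + 231)) = 2*(3868*(100/3 + 231)) = 2*(3868*(793/3)) = 2*(3067324/3) = 6134648/3 ≈ 2.0449e+6)
1155/V + Q/(-2690) = 1155/(-352) + (6134648/3)/(-2690) = 1155*(-1/352) + (6134648/3)*(-1/2690) = -105/32 - 3067324/4035 = -98578043/129120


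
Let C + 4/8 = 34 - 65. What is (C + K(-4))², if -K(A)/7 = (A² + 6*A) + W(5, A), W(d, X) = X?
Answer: 11025/4 ≈ 2756.3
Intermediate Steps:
K(A) = -49*A - 7*A² (K(A) = -7*((A² + 6*A) + A) = -7*(A² + 7*A) = -49*A - 7*A²)
C = -63/2 (C = -½ + (34 - 65) = -½ - 31 = -63/2 ≈ -31.500)
(C + K(-4))² = (-63/2 + 7*(-4)*(-7 - 1*(-4)))² = (-63/2 + 7*(-4)*(-7 + 4))² = (-63/2 + 7*(-4)*(-3))² = (-63/2 + 84)² = (105/2)² = 11025/4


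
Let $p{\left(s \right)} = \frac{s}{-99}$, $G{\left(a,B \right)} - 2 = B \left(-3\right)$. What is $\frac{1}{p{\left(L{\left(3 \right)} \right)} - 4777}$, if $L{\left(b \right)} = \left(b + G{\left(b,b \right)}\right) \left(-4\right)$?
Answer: $- \frac{99}{472939} \approx -0.00020933$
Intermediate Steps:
$G{\left(a,B \right)} = 2 - 3 B$ ($G{\left(a,B \right)} = 2 + B \left(-3\right) = 2 - 3 B$)
$L{\left(b \right)} = -8 + 8 b$ ($L{\left(b \right)} = \left(b - \left(-2 + 3 b\right)\right) \left(-4\right) = \left(2 - 2 b\right) \left(-4\right) = -8 + 8 b$)
$p{\left(s \right)} = - \frac{s}{99}$ ($p{\left(s \right)} = s \left(- \frac{1}{99}\right) = - \frac{s}{99}$)
$\frac{1}{p{\left(L{\left(3 \right)} \right)} - 4777} = \frac{1}{- \frac{-8 + 8 \cdot 3}{99} - 4777} = \frac{1}{- \frac{-8 + 24}{99} - 4777} = \frac{1}{\left(- \frac{1}{99}\right) 16 - 4777} = \frac{1}{- \frac{16}{99} - 4777} = \frac{1}{- \frac{472939}{99}} = - \frac{99}{472939}$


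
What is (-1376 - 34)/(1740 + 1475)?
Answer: -282/643 ≈ -0.43857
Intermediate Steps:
(-1376 - 34)/(1740 + 1475) = -1410/3215 = -1410*1/3215 = -282/643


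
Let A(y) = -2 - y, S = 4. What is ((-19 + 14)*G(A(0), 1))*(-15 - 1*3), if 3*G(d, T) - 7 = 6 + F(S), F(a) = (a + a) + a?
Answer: 750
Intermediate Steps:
F(a) = 3*a (F(a) = 2*a + a = 3*a)
G(d, T) = 25/3 (G(d, T) = 7/3 + (6 + 3*4)/3 = 7/3 + (6 + 12)/3 = 7/3 + (⅓)*18 = 7/3 + 6 = 25/3)
((-19 + 14)*G(A(0), 1))*(-15 - 1*3) = ((-19 + 14)*(25/3))*(-15 - 1*3) = (-5*25/3)*(-15 - 3) = -125/3*(-18) = 750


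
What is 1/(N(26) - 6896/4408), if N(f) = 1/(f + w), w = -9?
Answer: -9367/14103 ≈ -0.66418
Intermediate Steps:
N(f) = 1/(-9 + f) (N(f) = 1/(f - 9) = 1/(-9 + f))
1/(N(26) - 6896/4408) = 1/(1/(-9 + 26) - 6896/4408) = 1/(1/17 - 6896*1/4408) = 1/(1/17 - 862/551) = 1/(-14103/9367) = -9367/14103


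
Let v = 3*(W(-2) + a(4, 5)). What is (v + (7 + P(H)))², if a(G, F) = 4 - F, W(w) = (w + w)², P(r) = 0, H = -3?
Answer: 2704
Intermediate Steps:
W(w) = 4*w² (W(w) = (2*w)² = 4*w²)
v = 45 (v = 3*(4*(-2)² + (4 - 1*5)) = 3*(4*4 + (4 - 5)) = 3*(16 - 1) = 3*15 = 45)
(v + (7 + P(H)))² = (45 + (7 + 0))² = (45 + 7)² = 52² = 2704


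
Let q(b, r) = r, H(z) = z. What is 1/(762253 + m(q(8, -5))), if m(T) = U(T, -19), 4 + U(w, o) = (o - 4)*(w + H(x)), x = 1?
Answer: 1/762341 ≈ 1.3117e-6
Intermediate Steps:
U(w, o) = -4 + (1 + w)*(-4 + o) (U(w, o) = -4 + (o - 4)*(w + 1) = -4 + (-4 + o)*(1 + w) = -4 + (1 + w)*(-4 + o))
m(T) = -27 - 23*T (m(T) = -8 - 19 - 4*T - 19*T = -27 - 23*T)
1/(762253 + m(q(8, -5))) = 1/(762253 + (-27 - 23*(-5))) = 1/(762253 + (-27 + 115)) = 1/(762253 + 88) = 1/762341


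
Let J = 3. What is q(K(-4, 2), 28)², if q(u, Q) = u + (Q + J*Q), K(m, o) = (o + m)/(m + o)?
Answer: 12769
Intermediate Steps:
K(m, o) = 1 (K(m, o) = (m + o)/(m + o) = 1)
q(u, Q) = u + 4*Q (q(u, Q) = u + (Q + 3*Q) = u + 4*Q)
q(K(-4, 2), 28)² = (1 + 4*28)² = (1 + 112)² = 113² = 12769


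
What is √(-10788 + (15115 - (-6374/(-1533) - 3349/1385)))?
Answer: √19498270653508710/2123205 ≈ 65.767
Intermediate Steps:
√(-10788 + (15115 - (-6374/(-1533) - 3349/1385))) = √(-10788 + (15115 - (-6374*(-1/1533) - 3349*1/1385))) = √(-10788 + (15115 - (6374/1533 - 3349/1385))) = √(-10788 + (15115 - 1*3693973/2123205)) = √(-10788 + (15115 - 3693973/2123205)) = √(-10788 + 32088549602/2123205) = √(9183414062/2123205) = √19498270653508710/2123205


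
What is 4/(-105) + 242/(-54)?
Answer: -4271/945 ≈ -4.5196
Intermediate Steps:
4/(-105) + 242/(-54) = 4*(-1/105) + 242*(-1/54) = -4/105 - 121/27 = -4271/945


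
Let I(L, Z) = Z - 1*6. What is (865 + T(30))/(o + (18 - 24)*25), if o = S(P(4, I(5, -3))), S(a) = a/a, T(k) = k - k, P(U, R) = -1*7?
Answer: -865/149 ≈ -5.8054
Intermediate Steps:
I(L, Z) = -6 + Z (I(L, Z) = Z - 6 = -6 + Z)
P(U, R) = -7
T(k) = 0
S(a) = 1
o = 1
(865 + T(30))/(o + (18 - 24)*25) = (865 + 0)/(1 + (18 - 24)*25) = 865/(1 - 6*25) = 865/(1 - 150) = 865/(-149) = 865*(-1/149) = -865/149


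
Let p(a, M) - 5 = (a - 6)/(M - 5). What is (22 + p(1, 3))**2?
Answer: 3481/4 ≈ 870.25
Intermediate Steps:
p(a, M) = 5 + (-6 + a)/(-5 + M) (p(a, M) = 5 + (a - 6)/(M - 5) = 5 + (-6 + a)/(-5 + M))
(22 + p(1, 3))**2 = (22 + (-31 + 1 + 5*3)/(-5 + 3))**2 = (22 + (-31 + 1 + 15)/(-2))**2 = (22 - 1/2*(-15))**2 = (22 + 15/2)**2 = (59/2)**2 = 3481/4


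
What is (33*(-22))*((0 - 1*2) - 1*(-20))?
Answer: -13068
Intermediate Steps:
(33*(-22))*((0 - 1*2) - 1*(-20)) = -726*((0 - 2) + 20) = -726*(-2 + 20) = -726*18 = -13068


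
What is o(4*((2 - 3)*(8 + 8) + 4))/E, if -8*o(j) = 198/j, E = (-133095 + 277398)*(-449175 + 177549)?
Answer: -11/836190862464 ≈ -1.3155e-11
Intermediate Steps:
E = -39196446678 (E = 144303*(-271626) = -39196446678)
o(j) = -99/(4*j)
o(4*((2 - 3)*(8 + 8) + 4))/E = -99*1/(4*((2 - 3)*(8 + 8) + 4))/4/(-39196446678) = -99*1/(4*(-1*16 + 4))/4*(-1/39196446678) = -99*1/(4*(-16 + 4))/4*(-1/39196446678) = -99/(4*(4*(-12)))*(-1/39196446678) = -99/4/(-48)*(-1/39196446678) = -99/4*(-1/48)*(-1/39196446678) = (33/64)*(-1/39196446678) = -11/836190862464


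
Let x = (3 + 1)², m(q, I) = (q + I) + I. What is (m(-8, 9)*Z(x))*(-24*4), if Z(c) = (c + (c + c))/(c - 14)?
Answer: -23040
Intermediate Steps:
m(q, I) = q + 2*I (m(q, I) = (I + q) + I = q + 2*I)
x = 16 (x = 4² = 16)
Z(c) = 3*c/(-14 + c) (Z(c) = (c + 2*c)/(-14 + c) = (3*c)/(-14 + c) = 3*c/(-14 + c))
(m(-8, 9)*Z(x))*(-24*4) = ((-8 + 2*9)*(3*16/(-14 + 16)))*(-24*4) = ((-8 + 18)*(3*16/2))*(-96) = (10*(3*16*(½)))*(-96) = (10*24)*(-96) = 240*(-96) = -23040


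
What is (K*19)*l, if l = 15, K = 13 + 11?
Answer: 6840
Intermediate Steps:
K = 24
(K*19)*l = (24*19)*15 = 456*15 = 6840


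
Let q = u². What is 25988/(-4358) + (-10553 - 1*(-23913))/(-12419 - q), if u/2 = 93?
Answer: -128004870/20489137 ≈ -6.2475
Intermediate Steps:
u = 186 (u = 2*93 = 186)
q = 34596 (q = 186² = 34596)
25988/(-4358) + (-10553 - 1*(-23913))/(-12419 - q) = 25988/(-4358) + (-10553 - 1*(-23913))/(-12419 - 1*34596) = 25988*(-1/4358) + (-10553 + 23913)/(-12419 - 34596) = -12994/2179 + 13360/(-47015) = -12994/2179 + 13360*(-1/47015) = -12994/2179 - 2672/9403 = -128004870/20489137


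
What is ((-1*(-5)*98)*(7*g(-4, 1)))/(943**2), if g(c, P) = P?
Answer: 3430/889249 ≈ 0.0038572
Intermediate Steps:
((-1*(-5)*98)*(7*g(-4, 1)))/(943**2) = ((-1*(-5)*98)*(7*1))/(943**2) = ((5*98)*7)/889249 = (490*7)*(1/889249) = 3430*(1/889249) = 3430/889249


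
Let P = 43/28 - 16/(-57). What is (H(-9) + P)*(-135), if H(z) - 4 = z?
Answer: 228645/532 ≈ 429.78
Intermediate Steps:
H(z) = 4 + z
P = 2899/1596 (P = 43*(1/28) - 16*(-1/57) = 43/28 + 16/57 = 2899/1596 ≈ 1.8164)
(H(-9) + P)*(-135) = ((4 - 9) + 2899/1596)*(-135) = (-5 + 2899/1596)*(-135) = -5081/1596*(-135) = 228645/532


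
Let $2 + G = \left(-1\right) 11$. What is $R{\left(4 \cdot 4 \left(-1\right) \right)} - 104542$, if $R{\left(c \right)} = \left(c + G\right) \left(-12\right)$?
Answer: $-104194$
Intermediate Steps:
$G = -13$ ($G = -2 - 11 = -13$)
$R{\left(c \right)} = 156 - 12 c$ ($R{\left(c \right)} = \left(c - 13\right) \left(-12\right) = \left(-13 + c\right) \left(-12\right) = 156 - 12 c$)
$R{\left(4 \cdot 4 \left(-1\right) \right)} - 104542 = \left(156 - 12 \cdot 4 \cdot 4 \left(-1\right)\right) - 104542 = \left(156 - 12 \cdot 16 \left(-1\right)\right) - 104542 = \left(156 - -192\right) - 104542 = \left(156 + 192\right) - 104542 = 348 - 104542 = -104194$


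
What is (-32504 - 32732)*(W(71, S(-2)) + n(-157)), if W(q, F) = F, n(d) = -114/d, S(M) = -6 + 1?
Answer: 43773356/157 ≈ 2.7881e+5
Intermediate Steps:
S(M) = -5
(-32504 - 32732)*(W(71, S(-2)) + n(-157)) = (-32504 - 32732)*(-5 - 114/(-157)) = -65236*(-5 - 114*(-1/157)) = -65236*(-5 + 114/157) = -65236*(-671/157) = 43773356/157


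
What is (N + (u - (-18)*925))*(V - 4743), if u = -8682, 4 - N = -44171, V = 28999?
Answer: 1264780608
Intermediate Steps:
N = 44175 (N = 4 - 1*(-44171) = 4 + 44171 = 44175)
(N + (u - (-18)*925))*(V - 4743) = (44175 + (-8682 - (-18)*925))*(28999 - 4743) = (44175 + (-8682 - 1*(-16650)))*24256 = (44175 + (-8682 + 16650))*24256 = (44175 + 7968)*24256 = 52143*24256 = 1264780608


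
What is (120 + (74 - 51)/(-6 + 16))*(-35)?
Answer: -8561/2 ≈ -4280.5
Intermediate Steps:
(120 + (74 - 51)/(-6 + 16))*(-35) = (120 + 23/10)*(-35) = (1223/10)*(-35) = -8561/2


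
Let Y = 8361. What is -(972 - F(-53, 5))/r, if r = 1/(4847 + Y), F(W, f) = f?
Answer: -12772136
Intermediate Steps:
r = 1/13208 (r = 1/(4847 + 8361) = 1/13208 ≈ 7.5712e-5)
-(972 - F(-53, 5))/r = -(972 - 1*5)/1/13208 = -(972 - 5)*13208 = -967*13208 = -1*12772136 = -12772136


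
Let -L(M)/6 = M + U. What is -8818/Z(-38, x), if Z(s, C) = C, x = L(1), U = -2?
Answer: -4409/3 ≈ -1469.7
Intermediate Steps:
L(M) = 12 - 6*M (L(M) = -6*(M - 2) = -6*(-2 + M) = 12 - 6*M)
x = 6 (x = 12 - 6*1 = 12 - 6 = 6)
-8818/Z(-38, x) = -8818/6 = -8818*⅙ = -4409/3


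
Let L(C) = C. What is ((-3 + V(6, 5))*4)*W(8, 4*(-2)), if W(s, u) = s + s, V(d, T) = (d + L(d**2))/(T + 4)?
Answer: 320/3 ≈ 106.67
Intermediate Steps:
V(d, T) = (d + d**2)/(4 + T) (V(d, T) = (d + d**2)/(T + 4) = (d + d**2)/(4 + T))
W(s, u) = 2*s
((-3 + V(6, 5))*4)*W(8, 4*(-2)) = ((-3 + 6*(1 + 6)/(4 + 5))*4)*(2*8) = ((-3 + 6*7/9)*4)*16 = ((-3 + 6*(1/9)*7)*4)*16 = ((-3 + 14/3)*4)*16 = ((5/3)*4)*16 = (20/3)*16 = 320/3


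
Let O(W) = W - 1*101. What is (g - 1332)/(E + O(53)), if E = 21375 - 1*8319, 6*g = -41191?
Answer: -49183/78048 ≈ -0.63016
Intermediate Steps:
g = -41191/6 (g = (⅙)*(-41191) = -41191/6 ≈ -6865.2)
O(W) = -101 + W (O(W) = W - 101 = -101 + W)
E = 13056 (E = 21375 - 8319 = 13056)
(g - 1332)/(E + O(53)) = (-41191/6 - 1332)/(13056 + (-101 + 53)) = -49183/(6*(13056 - 48)) = -49183/6/13008 = -49183/6*1/13008 = -49183/78048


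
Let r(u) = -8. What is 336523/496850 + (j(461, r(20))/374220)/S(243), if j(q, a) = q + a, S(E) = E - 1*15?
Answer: 50373849689/74372482800 ≈ 0.67732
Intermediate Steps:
S(E) = -15 + E (S(E) = E - 15 = -15 + E)
j(q, a) = a + q
336523/496850 + (j(461, r(20))/374220)/S(243) = 336523/496850 + ((-8 + 461)/374220)/(-15 + 243) = 336523*(1/496850) + (453*(1/374220))/228 = 336523/496850 + (151/124740)*(1/228) = 336523/496850 + 151/28440720 = 50373849689/74372482800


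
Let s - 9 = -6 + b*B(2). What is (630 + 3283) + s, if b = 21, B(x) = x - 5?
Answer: 3853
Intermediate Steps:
B(x) = -5 + x
s = -60 (s = 9 + (-6 + 21*(-5 + 2)) = 9 + (-6 + 21*(-3)) = 9 + (-6 - 63) = 9 - 69 = -60)
(630 + 3283) + s = (630 + 3283) - 60 = 3913 - 60 = 3853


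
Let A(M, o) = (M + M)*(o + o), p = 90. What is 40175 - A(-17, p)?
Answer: 46295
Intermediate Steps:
A(M, o) = 4*M*o (A(M, o) = (2*M)*(2*o) = 4*M*o)
40175 - A(-17, p) = 40175 - 4*(-17)*90 = 40175 - 1*(-6120) = 40175 + 6120 = 46295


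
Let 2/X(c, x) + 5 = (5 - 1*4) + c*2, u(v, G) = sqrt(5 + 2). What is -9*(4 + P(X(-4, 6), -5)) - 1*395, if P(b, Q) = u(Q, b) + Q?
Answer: -386 - 9*sqrt(7) ≈ -409.81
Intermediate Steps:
u(v, G) = sqrt(7)
X(c, x) = 2/(-4 + 2*c) (X(c, x) = 2/(-5 + ((5 - 1*4) + c*2)) = 2/(-5 + ((5 - 4) + 2*c)) = 2/(-5 + (1 + 2*c)) = 2/(-4 + 2*c))
P(b, Q) = Q + sqrt(7) (P(b, Q) = sqrt(7) + Q = Q + sqrt(7))
-9*(4 + P(X(-4, 6), -5)) - 1*395 = -9*(4 + (-5 + sqrt(7))) - 1*395 = -9*(-1 + sqrt(7)) - 395 = (9 - 9*sqrt(7)) - 395 = -386 - 9*sqrt(7)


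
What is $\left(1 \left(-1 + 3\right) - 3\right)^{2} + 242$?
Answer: $243$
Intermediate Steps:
$\left(1 \left(-1 + 3\right) - 3\right)^{2} + 242 = \left(1 \cdot 2 - 3\right)^{2} + 242 = \left(2 - 3\right)^{2} + 242 = \left(-1\right)^{2} + 242 = 1 + 242 = 243$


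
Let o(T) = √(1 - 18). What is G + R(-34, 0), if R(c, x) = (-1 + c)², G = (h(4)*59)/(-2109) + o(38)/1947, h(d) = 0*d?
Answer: 1225 + I*√17/1947 ≈ 1225.0 + 0.0021177*I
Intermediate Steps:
h(d) = 0
o(T) = I*√17 (o(T) = √(-17) = I*√17)
G = I*√17/1947 (G = (0*59)/(-2109) + (I*√17)/1947 = 0*(-1/2109) + (I*√17)*(1/1947) = 0 + I*√17/1947 = I*√17/1947 ≈ 0.0021177*I)
G + R(-34, 0) = I*√17/1947 + (-1 - 34)² = I*√17/1947 + (-35)² = I*√17/1947 + 1225 = 1225 + I*√17/1947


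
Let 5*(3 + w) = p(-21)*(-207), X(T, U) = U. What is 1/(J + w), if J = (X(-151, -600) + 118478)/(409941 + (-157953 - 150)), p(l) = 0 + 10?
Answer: -7407/3085252 ≈ -0.0024008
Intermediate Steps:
p(l) = 10
w = -417 (w = -3 + (10*(-207))/5 = -3 + (⅕)*(-2070) = -3 - 414 = -417)
J = 3467/7407 (J = (-600 + 118478)/(409941 + (-157953 - 150)) = 117878/(409941 - 158103) = 117878/251838 = 117878*(1/251838) = 3467/7407 ≈ 0.46807)
1/(J + w) = 1/(3467/7407 - 417) = 1/(-3085252/7407) = -7407/3085252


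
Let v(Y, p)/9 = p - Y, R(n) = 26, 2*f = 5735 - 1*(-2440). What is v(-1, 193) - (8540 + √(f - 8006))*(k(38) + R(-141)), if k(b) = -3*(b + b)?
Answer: 1726826 + 101*I*√15674 ≈ 1.7268e+6 + 12645.0*I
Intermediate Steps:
f = 8175/2 (f = (5735 - 1*(-2440))/2 = (5735 + 2440)/2 = (½)*8175 = 8175/2 ≈ 4087.5)
k(b) = -6*b
v(Y, p) = -9*Y + 9*p (v(Y, p) = 9*(p - Y) = -9*Y + 9*p)
v(-1, 193) - (8540 + √(f - 8006))*(k(38) + R(-141)) = (-9*(-1) + 9*193) - (8540 + √(8175/2 - 8006))*(-6*38 + 26) = (9 + 1737) - (8540 + √(-7837/2))*(-228 + 26) = 1746 - (8540 + I*√15674/2)*(-202) = 1746 - (-1725080 - 101*I*√15674) = 1746 + (1725080 + 101*I*√15674) = 1726826 + 101*I*√15674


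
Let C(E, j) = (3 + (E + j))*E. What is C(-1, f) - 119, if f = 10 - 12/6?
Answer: -129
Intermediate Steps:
f = 8 (f = 10 - 12/6 = 10 - 1*2 = 10 - 2 = 8)
C(E, j) = E*(3 + E + j) (C(E, j) = (3 + E + j)*E = E*(3 + E + j))
C(-1, f) - 119 = -(3 - 1 + 8) - 119 = -1*10 - 119 = -10 - 119 = -129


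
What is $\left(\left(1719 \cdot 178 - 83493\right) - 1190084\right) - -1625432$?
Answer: $657837$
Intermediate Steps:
$\left(\left(1719 \cdot 178 - 83493\right) - 1190084\right) - -1625432 = \left(\left(305982 - 83493\right) - 1190084\right) + 1625432 = \left(222489 - 1190084\right) + 1625432 = -967595 + 1625432 = 657837$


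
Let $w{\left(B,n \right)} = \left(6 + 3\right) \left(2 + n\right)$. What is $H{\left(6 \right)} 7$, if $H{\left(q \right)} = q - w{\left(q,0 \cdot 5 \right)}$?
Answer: $-84$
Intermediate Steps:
$w{\left(B,n \right)} = 18 + 9 n$ ($w{\left(B,n \right)} = 9 \left(2 + n\right) = 18 + 9 n$)
$H{\left(q \right)} = -18 + q$ ($H{\left(q \right)} = q - \left(18 + 9 \cdot 0 \cdot 5\right) = q - \left(18 + 9 \cdot 0\right) = q - \left(18 + 0\right) = q - 18 = -18 + q$)
$H{\left(6 \right)} 7 = \left(-18 + 6\right) 7 = \left(-12\right) 7 = -84$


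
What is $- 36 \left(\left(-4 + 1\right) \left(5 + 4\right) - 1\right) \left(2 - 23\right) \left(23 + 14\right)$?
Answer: $-783216$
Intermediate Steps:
$- 36 \left(\left(-4 + 1\right) \left(5 + 4\right) - 1\right) \left(2 - 23\right) \left(23 + 14\right) = - 36 \left(\left(-3\right) 9 - 1\right) \left(\left(-21\right) 37\right) = - 36 \left(-27 - 1\right) \left(-777\right) = \left(-36\right) \left(-28\right) \left(-777\right) = 1008 \left(-777\right) = -783216$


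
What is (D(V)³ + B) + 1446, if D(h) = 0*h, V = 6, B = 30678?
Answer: 32124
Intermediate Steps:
D(h) = 0
(D(V)³ + B) + 1446 = (0³ + 30678) + 1446 = (0 + 30678) + 1446 = 30678 + 1446 = 32124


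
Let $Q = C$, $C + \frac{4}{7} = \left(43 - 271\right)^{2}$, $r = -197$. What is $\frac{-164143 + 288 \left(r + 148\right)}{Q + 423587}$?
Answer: $- \frac{1247785}{3328993} \approx -0.37482$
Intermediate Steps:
$C = \frac{363884}{7}$ ($C = - \frac{4}{7} + \left(43 - 271\right)^{2} = - \frac{4}{7} + \left(-228\right)^{2} = - \frac{4}{7} + 51984 = \frac{363884}{7} \approx 51983.0$)
$Q = \frac{363884}{7} \approx 51983.0$
$\frac{-164143 + 288 \left(r + 148\right)}{Q + 423587} = \frac{-164143 + 288 \left(-197 + 148\right)}{\frac{363884}{7} + 423587} = \frac{-164143 + 288 \left(-49\right)}{\frac{3328993}{7}} = \left(-164143 - 14112\right) \frac{7}{3328993} = \left(-178255\right) \frac{7}{3328993} = - \frac{1247785}{3328993}$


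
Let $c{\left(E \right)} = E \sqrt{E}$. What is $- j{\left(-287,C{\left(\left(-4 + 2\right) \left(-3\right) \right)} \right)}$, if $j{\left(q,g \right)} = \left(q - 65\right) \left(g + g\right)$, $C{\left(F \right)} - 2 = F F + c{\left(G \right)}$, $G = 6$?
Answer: $26752 + 4224 \sqrt{6} \approx 37099.0$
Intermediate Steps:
$c{\left(E \right)} = E^{\frac{3}{2}}$
$C{\left(F \right)} = 2 + F^{2} + 6 \sqrt{6}$ ($C{\left(F \right)} = 2 + \left(F F + 6^{\frac{3}{2}}\right) = 2 + \left(F^{2} + 6 \sqrt{6}\right) = 2 + F^{2} + 6 \sqrt{6}$)
$j{\left(q,g \right)} = 2 g \left(-65 + q\right)$ ($j{\left(q,g \right)} = \left(-65 + q\right) 2 g = 2 g \left(-65 + q\right)$)
$- j{\left(-287,C{\left(\left(-4 + 2\right) \left(-3\right) \right)} \right)} = - 2 \left(2 + \left(\left(-4 + 2\right) \left(-3\right)\right)^{2} + 6 \sqrt{6}\right) \left(-65 - 287\right) = - 2 \left(2 + \left(\left(-2\right) \left(-3\right)\right)^{2} + 6 \sqrt{6}\right) \left(-352\right) = - 2 \left(2 + 6^{2} + 6 \sqrt{6}\right) \left(-352\right) = - 2 \left(2 + 36 + 6 \sqrt{6}\right) \left(-352\right) = - 2 \left(38 + 6 \sqrt{6}\right) \left(-352\right) = - (-26752 - 4224 \sqrt{6}) = 26752 + 4224 \sqrt{6}$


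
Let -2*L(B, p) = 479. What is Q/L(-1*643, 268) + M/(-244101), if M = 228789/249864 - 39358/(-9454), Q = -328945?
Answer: 198198420816554887/144305347412616 ≈ 1373.5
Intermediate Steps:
L(B, p) = -479/2 (L(B, p) = -½*479 = -479/2)
M = 68948957/13575944 (M = 228789*(1/249864) - 39358*(-1/9454) = 76263/83288 + 19679/4727 = 68948957/13575944 ≈ 5.0788)
Q/L(-1*643, 268) + M/(-244101) = -328945/(-479/2) + (68948957/13575944)/(-244101) = -328945*(-2/479) + (68948957/13575944)*(-1/244101) = 657890/479 - 6268087/301263773304 = 198198420816554887/144305347412616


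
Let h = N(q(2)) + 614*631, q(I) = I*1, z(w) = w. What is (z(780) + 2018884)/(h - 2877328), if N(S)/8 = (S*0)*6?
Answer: -1009832/1244947 ≈ -0.81114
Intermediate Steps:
q(I) = I
N(S) = 0 (N(S) = 8*((S*0)*6) = 8*(0*6) = 8*0 = 0)
h = 387434 (h = 0 + 614*631 = 0 + 387434 = 387434)
(z(780) + 2018884)/(h - 2877328) = (780 + 2018884)/(387434 - 2877328) = 2019664/(-2489894) = 2019664*(-1/2489894) = -1009832/1244947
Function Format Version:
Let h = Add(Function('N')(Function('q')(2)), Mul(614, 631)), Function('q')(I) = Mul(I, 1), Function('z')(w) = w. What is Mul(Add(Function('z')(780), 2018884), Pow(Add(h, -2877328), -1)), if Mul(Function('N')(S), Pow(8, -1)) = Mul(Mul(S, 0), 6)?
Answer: Rational(-1009832, 1244947) ≈ -0.81114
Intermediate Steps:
Function('q')(I) = I
Function('N')(S) = 0 (Function('N')(S) = Mul(8, Mul(Mul(S, 0), 6)) = Mul(8, Mul(0, 6)) = Mul(8, 0) = 0)
h = 387434 (h = Add(0, Mul(614, 631)) = Add(0, 387434) = 387434)
Mul(Add(Function('z')(780), 2018884), Pow(Add(h, -2877328), -1)) = Mul(Add(780, 2018884), Pow(Add(387434, -2877328), -1)) = Mul(2019664, Pow(-2489894, -1)) = Mul(2019664, Rational(-1, 2489894)) = Rational(-1009832, 1244947)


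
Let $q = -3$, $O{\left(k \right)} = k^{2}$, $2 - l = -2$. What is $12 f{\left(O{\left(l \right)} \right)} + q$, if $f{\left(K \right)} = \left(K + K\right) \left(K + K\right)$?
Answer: $12285$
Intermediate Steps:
$l = 4$ ($l = 2 - -2 = 2 + 2 = 4$)
$f{\left(K \right)} = 4 K^{2}$ ($f{\left(K \right)} = 2 K 2 K = 4 K^{2}$)
$12 f{\left(O{\left(l \right)} \right)} + q = 12 \cdot 4 \left(4^{2}\right)^{2} - 3 = 12 \cdot 4 \cdot 16^{2} - 3 = 12 \cdot 4 \cdot 256 - 3 = 12 \cdot 1024 - 3 = 12288 - 3 = 12285$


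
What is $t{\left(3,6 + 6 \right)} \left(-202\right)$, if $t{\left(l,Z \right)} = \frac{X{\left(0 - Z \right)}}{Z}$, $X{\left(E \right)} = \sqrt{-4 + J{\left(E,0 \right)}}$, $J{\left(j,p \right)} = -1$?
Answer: $- \frac{101 i \sqrt{5}}{6} \approx - 37.641 i$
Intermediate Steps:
$X{\left(E \right)} = i \sqrt{5}$ ($X{\left(E \right)} = \sqrt{-4 - 1} = \sqrt{-5} = i \sqrt{5}$)
$t{\left(l,Z \right)} = \frac{i \sqrt{5}}{Z}$
$t{\left(3,6 + 6 \right)} \left(-202\right) = \frac{i \sqrt{5}}{6 + 6} \left(-202\right) = \frac{i \sqrt{5}}{12} \left(-202\right) = - \frac{101 i \sqrt{5}}{6}$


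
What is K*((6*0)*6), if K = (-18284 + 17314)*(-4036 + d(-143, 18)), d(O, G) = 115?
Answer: 0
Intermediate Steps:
K = 3803370 (K = (-18284 + 17314)*(-4036 + 115) = -970*(-3921) = 3803370)
K*((6*0)*6) = 3803370*((6*0)*6) = 3803370*(0*6) = 3803370*0 = 0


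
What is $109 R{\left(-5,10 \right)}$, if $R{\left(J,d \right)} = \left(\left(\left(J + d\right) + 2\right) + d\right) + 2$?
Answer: $2071$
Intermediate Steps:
$R{\left(J,d \right)} = 4 + J + 2 d$ ($R{\left(J,d \right)} = \left(\left(2 + J + d\right) + d\right) + 2 = \left(2 + J + 2 d\right) + 2 = 4 + J + 2 d$)
$109 R{\left(-5,10 \right)} = 109 \left(4 - 5 + 2 \cdot 10\right) = 109 \left(4 - 5 + 20\right) = 109 \cdot 19 = 2071$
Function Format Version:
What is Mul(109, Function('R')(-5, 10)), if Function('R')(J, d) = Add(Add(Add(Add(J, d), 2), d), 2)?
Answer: 2071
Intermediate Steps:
Function('R')(J, d) = Add(4, J, Mul(2, d)) (Function('R')(J, d) = Add(Add(Add(2, J, d), d), 2) = Add(Add(2, J, Mul(2, d)), 2) = Add(4, J, Mul(2, d)))
Mul(109, Function('R')(-5, 10)) = Mul(109, Add(4, -5, Mul(2, 10))) = Mul(109, Add(4, -5, 20)) = Mul(109, 19) = 2071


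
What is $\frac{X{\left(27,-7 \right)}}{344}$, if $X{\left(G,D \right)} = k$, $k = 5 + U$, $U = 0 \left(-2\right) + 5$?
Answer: $\frac{5}{172} \approx 0.02907$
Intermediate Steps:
$U = 5$ ($U = 0 + 5 = 5$)
$k = 10$ ($k = 5 + 5 = 10$)
$X{\left(G,D \right)} = 10$
$\frac{X{\left(27,-7 \right)}}{344} = \frac{10}{344} = 10 \cdot \frac{1}{344} = \frac{5}{172}$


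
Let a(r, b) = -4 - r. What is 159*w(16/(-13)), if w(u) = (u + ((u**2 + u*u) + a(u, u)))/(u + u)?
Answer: 6519/104 ≈ 62.683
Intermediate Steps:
w(u) = (-4 + 2*u**2)/(2*u) (w(u) = (u + ((u**2 + u*u) + (-4 - u)))/(u + u) = (u + ((u**2 + u**2) + (-4 - u)))/((2*u)) = (u + (2*u**2 + (-4 - u)))*(1/(2*u)) = (u + (-4 - u + 2*u**2))*(1/(2*u)) = (-4 + 2*u**2)*(1/(2*u)) = (-4 + 2*u**2)/(2*u))
159*w(16/(-13)) = 159*(16/(-13) - 2/(16/(-13))) = 159*(16*(-1/13) - 2/(16*(-1/13))) = 159*(-16/13 - 2/(-16/13)) = 159*(-16/13 - 2*(-13/16)) = 159*(-16/13 + 13/8) = 159*(41/104) = 6519/104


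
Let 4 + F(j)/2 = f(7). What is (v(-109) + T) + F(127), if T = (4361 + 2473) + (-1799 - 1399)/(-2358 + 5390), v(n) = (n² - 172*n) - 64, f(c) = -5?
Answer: 56667997/1516 ≈ 37380.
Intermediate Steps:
v(n) = -64 + n² - 172*n
T = 10358745/1516 (T = 6834 - 3198/3032 = 6834 - 3198*1/3032 = 6834 - 1599/1516 = 10358745/1516 ≈ 6832.9)
F(j) = -18 (F(j) = -8 + 2*(-5) = -8 - 10 = -18)
(v(-109) + T) + F(127) = ((-64 + (-109)² - 172*(-109)) + 10358745/1516) - 18 = ((-64 + 11881 + 18748) + 10358745/1516) - 18 = (30565 + 10358745/1516) - 18 = 56695285/1516 - 18 = 56667997/1516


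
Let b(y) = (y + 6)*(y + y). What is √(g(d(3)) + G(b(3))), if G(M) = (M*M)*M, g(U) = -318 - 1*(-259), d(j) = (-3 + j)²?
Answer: √157405 ≈ 396.74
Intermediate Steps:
g(U) = -59 (g(U) = -318 + 259 = -59)
b(y) = 2*y*(6 + y) (b(y) = (6 + y)*(2*y) = 2*y*(6 + y))
G(M) = M³ (G(M) = M²*M = M³)
√(g(d(3)) + G(b(3))) = √(-59 + (2*3*(6 + 3))³) = √(-59 + (2*3*9)³) = √(-59 + 54³) = √(-59 + 157464) = √157405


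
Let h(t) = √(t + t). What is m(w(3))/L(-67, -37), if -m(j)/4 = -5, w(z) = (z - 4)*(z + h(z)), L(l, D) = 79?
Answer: 20/79 ≈ 0.25316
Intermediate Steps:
h(t) = √2*√t (h(t) = √(2*t) = √2*√t)
w(z) = (-4 + z)*(z + √2*√z) (w(z) = (z - 4)*(z + √2*√z) = (-4 + z)*(z + √2*√z))
m(j) = 20 (m(j) = -4*(-5) = 20)
m(w(3))/L(-67, -37) = 20/79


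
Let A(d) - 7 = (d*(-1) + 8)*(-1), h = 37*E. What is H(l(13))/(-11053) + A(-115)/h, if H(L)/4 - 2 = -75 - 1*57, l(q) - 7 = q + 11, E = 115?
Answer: 930452/47030515 ≈ 0.019784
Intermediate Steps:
l(q) = 18 + q (l(q) = 7 + (q + 11) = 7 + (11 + q) = 18 + q)
H(L) = -520 (H(L) = 8 + 4*(-75 - 1*57) = 8 + 4*(-75 - 57) = 8 + 4*(-132) = 8 - 528 = -520)
h = 4255 (h = 37*115 = 4255)
A(d) = -1 + d (A(d) = 7 + (d*(-1) + 8)*(-1) = 7 + (-d + 8)*(-1) = 7 + (8 - d)*(-1) = 7 + (-8 + d) = -1 + d)
H(l(13))/(-11053) + A(-115)/h = -520/(-11053) + (-1 - 115)/4255 = -520*(-1/11053) - 116*1/4255 = 520/11053 - 116/4255 = 930452/47030515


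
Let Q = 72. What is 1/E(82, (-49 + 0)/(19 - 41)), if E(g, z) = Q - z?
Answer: 22/1535 ≈ 0.014332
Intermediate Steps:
E(g, z) = 72 - z
1/E(82, (-49 + 0)/(19 - 41)) = 1/(72 - (-49 + 0)/(19 - 41)) = 1/(72 - (-49)/(-22)) = 1/(72 - (-49)*(-1)/22) = 1/(72 - 1*49/22) = 1/(72 - 49/22) = 1/(1535/22) = 22/1535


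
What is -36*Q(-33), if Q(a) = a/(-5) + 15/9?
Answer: -1488/5 ≈ -297.60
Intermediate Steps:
Q(a) = 5/3 - a/5 (Q(a) = a*(-⅕) + 15*(⅑) = -a/5 + 5/3 = 5/3 - a/5)
-36*Q(-33) = -36*(5/3 - ⅕*(-33)) = -36*(5/3 + 33/5) = -36*124/15 = -1488/5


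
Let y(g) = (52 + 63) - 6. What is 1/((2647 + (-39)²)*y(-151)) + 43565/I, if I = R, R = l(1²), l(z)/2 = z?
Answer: 9896051141/454312 ≈ 21783.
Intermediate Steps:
y(g) = 109 (y(g) = 115 - 6 = 109)
l(z) = 2*z
R = 2 (R = 2*1² = 2*1 = 2)
I = 2
1/((2647 + (-39)²)*y(-151)) + 43565/I = 1/((2647 + (-39)²)*109) + 43565/2 = (1/109)/(2647 + 1521) + 43565*(½) = (1/109)/4168 + 43565/2 = (1/4168)*(1/109) + 43565/2 = 1/454312 + 43565/2 = 9896051141/454312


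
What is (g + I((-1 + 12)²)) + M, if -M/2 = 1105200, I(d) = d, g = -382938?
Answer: -2593217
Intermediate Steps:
M = -2210400 (M = -2*1105200 = -2210400)
(g + I((-1 + 12)²)) + M = (-382938 + (-1 + 12)²) - 2210400 = (-382938 + 11²) - 2210400 = (-382938 + 121) - 2210400 = -382817 - 2210400 = -2593217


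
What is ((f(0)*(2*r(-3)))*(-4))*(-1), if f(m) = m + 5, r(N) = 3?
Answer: 120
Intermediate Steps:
f(m) = 5 + m
((f(0)*(2*r(-3)))*(-4))*(-1) = (((5 + 0)*(2*3))*(-4))*(-1) = ((5*6)*(-4))*(-1) = (30*(-4))*(-1) = -120*(-1) = 120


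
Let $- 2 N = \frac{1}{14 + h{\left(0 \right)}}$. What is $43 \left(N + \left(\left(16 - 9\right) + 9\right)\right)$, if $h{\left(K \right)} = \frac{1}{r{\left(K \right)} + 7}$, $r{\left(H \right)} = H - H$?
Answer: $\frac{135923}{198} \approx 686.48$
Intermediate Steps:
$r{\left(H \right)} = 0$
$h{\left(K \right)} = \frac{1}{7}$ ($h{\left(K \right)} = \frac{1}{0 + 7} = \frac{1}{7}$)
$N = - \frac{7}{198}$ ($N = - \frac{1}{2 \left(14 + \frac{1}{7}\right)} = - \frac{1}{2 \cdot \frac{99}{7}} = \left(- \frac{1}{2}\right) \frac{7}{99} = - \frac{7}{198} \approx -0.035354$)
$43 \left(N + \left(\left(16 - 9\right) + 9\right)\right) = 43 \left(- \frac{7}{198} + \left(\left(16 - 9\right) + 9\right)\right) = 43 \left(- \frac{7}{198} + \left(7 + 9\right)\right) = 43 \left(- \frac{7}{198} + 16\right) = 43 \cdot \frac{3161}{198} = \frac{135923}{198}$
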